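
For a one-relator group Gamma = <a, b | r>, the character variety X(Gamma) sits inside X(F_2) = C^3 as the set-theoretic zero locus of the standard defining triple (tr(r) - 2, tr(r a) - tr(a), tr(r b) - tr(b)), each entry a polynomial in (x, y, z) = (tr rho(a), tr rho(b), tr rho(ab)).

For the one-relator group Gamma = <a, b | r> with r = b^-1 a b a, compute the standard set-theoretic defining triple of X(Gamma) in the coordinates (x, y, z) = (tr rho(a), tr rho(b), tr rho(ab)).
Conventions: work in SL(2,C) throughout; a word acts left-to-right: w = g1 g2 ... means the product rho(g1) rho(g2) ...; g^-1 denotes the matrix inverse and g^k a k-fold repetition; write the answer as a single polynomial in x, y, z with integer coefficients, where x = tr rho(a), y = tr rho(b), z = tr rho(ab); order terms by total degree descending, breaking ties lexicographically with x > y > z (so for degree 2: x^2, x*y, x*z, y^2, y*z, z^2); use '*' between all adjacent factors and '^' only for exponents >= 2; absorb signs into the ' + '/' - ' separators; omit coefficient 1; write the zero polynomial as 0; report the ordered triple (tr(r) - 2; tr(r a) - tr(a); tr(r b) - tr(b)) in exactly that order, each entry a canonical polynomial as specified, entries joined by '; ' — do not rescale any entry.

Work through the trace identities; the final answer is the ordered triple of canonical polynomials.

x*y*z - y^2 - z^2; x^2*y*z - x*y^2 - x*z^2; x*z - 2*y

tr(a b a) = tr(a) tr(b a) - tr(b) = x*z - y
tr(a b a b) = tr(b a) tr(b a) - tr(1) = z^2 - 2
so tr(b^-1 a b a) = tr(a b a) tr(b) - tr(a b a b) = x*y*z - y^2 - z^2 + 2
so tr(a b a^2) = tr(a) tr(b a^2) - tr(b a) = x^2*z - x*y - z
tr(b a b) = tr(b) tr(a b) - tr(a) = y*z - x
tr(a b a^2 b) = tr(a) tr(b a b a) - tr(b a b) = x*z^2 - y*z - x
reduce: tr(b^-1 a b a^2) = tr(a b a^2) tr(b) - tr(a b a^2 b) = x^2*y*z - x*y^2 - x*z^2 + x
assemble the triple (tr(r) - 2; tr(r a) - x; tr(r b) - y)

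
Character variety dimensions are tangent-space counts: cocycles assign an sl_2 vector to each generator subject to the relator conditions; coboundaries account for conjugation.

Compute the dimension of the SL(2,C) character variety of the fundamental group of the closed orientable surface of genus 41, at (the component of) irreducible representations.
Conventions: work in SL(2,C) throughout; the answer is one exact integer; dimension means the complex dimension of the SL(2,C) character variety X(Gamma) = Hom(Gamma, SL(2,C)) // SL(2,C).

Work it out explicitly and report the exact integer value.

240

Gamma = pi_1(Sigma_41) = < a_1, b_1, ..., a_41, b_41 | prod [a_i, b_i] > has 2g = 82 generators and 1 relator.
A cocycle assigns one sl_2 vector per generator subject to the relator condition d_2(z) = 0: dim of the unconstrained space is 3*2g = 246.
At an irreducible rho, H^2 = coker(d_2) vanishes (Poincare duality: H^2 is dual to H^0 = invariants = 0), so d_2 is surjective onto sl_2 and dim Z^1 = 246 - 3 = 243.
dim B^1 = 3 (coboundaries, injective at irreducible rho).
dim H^1 = 243 - 3 = 240 = dim X.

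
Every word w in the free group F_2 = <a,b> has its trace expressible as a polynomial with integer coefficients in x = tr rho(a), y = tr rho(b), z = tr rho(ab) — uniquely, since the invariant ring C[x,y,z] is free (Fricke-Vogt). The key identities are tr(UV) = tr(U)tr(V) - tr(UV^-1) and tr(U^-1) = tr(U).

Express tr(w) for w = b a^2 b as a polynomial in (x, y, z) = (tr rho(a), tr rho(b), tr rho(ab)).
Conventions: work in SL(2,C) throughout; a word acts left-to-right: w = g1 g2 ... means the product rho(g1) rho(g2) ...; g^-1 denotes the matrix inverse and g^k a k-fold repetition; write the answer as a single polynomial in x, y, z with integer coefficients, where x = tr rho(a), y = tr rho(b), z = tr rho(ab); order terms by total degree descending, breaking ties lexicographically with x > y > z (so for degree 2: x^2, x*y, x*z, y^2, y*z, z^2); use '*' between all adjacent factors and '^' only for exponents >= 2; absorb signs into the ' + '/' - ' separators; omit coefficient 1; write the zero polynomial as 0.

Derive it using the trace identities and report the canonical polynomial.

trace(b^2 a) = trace(b) trace(a b) - trace(a)  (reduce the b square) = y*z - x
reduce: trace(b^2) = trace(b) trace(b) - trace(1)  (reduce the b square) = y^2 - 2
so trace(b a^2 b) = trace(a) trace(b^2 a) - trace(b^2)  (reduce the a square) = x*y*z - x^2 - y^2 + 2

x*y*z - x^2 - y^2 + 2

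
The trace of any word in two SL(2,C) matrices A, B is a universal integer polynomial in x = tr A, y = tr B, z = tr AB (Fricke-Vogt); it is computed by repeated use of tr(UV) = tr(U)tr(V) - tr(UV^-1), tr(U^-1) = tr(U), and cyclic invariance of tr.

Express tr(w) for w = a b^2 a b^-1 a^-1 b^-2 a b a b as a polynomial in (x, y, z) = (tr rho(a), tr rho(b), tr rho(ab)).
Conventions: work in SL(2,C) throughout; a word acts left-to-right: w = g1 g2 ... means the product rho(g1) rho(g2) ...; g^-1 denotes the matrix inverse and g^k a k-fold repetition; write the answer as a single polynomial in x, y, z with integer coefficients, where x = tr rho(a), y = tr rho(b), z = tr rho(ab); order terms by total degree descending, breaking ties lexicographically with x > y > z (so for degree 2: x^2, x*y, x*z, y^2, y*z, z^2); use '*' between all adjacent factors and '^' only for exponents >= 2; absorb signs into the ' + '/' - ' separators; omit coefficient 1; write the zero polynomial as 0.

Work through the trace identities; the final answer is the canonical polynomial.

tr(a b a b) = tr(b a) tr(b a) - tr(1) = z^2 - 2
so tr(a b a b a b) = tr(a b a b) tr(a b) - tr(b a) = z^3 - 3*z
tr(a b a) = tr(a) tr(b a) - tr(b) = x*z - y
reduce: tr(b a b a b) = tr(b) tr(a b a b) - tr(a b a) = y*z^2 - x*z - y
so tr(a^2 b a b a b) = tr(a) tr(b a b a b a) - tr(b a b a b) = x*z^3 - y*z^2 - 2*x*z + y
tr(b a b) = tr(b) tr(a b) - tr(a) = y*z - x
so tr(a b a b a) = tr(a) tr(b a b a) - tr(b a b) = x*z^2 - y*z - x
reduce: tr(a^2 b a b a) = tr(a) tr(a b a b a) - tr(a b a b) = x^2*z^2 - x*y*z - x^2 - z^2 + 2
so tr(a b a b a b^2 a) = tr(b) tr(a^2 b a b a b) - tr(a^2 b a b a) = x*y*z^3 - x^2*z^2 - y^2*z^2 - x*y*z + x^2 + y^2 + z^2 - 2
so tr(a b a b a b a b) = tr(a b) tr(a b a b a b) - tr(a^-1 b^-1 a^-1 b^-1) = z^4 - 4*z^2 + 2
reduce: tr(b a b a b^2 a b a) = tr(b) tr(a b a b a b a b) - tr(a b a b a b a) = y*z^4 - x*z^3 - 3*y*z^2 + 2*x*z + y
tr(a b a b^2 a b) = tr(b) tr(a b a b a b) - tr(a b a b a) = y*z^3 - x*z^2 - 2*y*z + x
tr(b a b^2) = tr(b) tr(a b^2) - tr(a b) = y^2*z - x*y - z
tr(a b a b^2 a) = tr(a) tr(b a b^2 a) - tr(b a b^2) = x*y*z^2 - x^2*z - y^2*z + z
tr(b a b a b^2 a b) = tr(b) tr(a b a b^2 a b) - tr(a b a b^2 a) = y^2*z^3 - 2*x*y*z^2 + x^2*z - y^2*z + x*y - z
tr(a b a b a b^2 a b a) = tr(a) tr(b a b a b^2 a b a) - tr(b a b a b^2 a b) = x*y*z^4 - x^2*z^3 - y^2*z^3 - x*y*z^2 + x^2*z + y^2*z + z
tr(a b a b a b a b a b) = tr(b a b a) tr(b a b a b a) - tr(b^-1 a^-1) = z^5 - 5*z^3 + 5*z
tr(a b a b a b a b a) = tr(a) tr(b a b a b a b a) - tr(b a b a b a b) = x*z^4 - y*z^3 - 3*x*z^2 + 2*y*z + x
reduce: tr(a b a b a b^2 a b a b) = tr(b) tr(a b a b a b a b a b) - tr(a b a b a b a b a) = y*z^5 - x*z^4 - 4*y*z^3 + 3*x*z^2 + 3*y*z - x
so tr(b^-1 a b a b a b^2 a b a) = tr(a b a b a b^2 a b a) tr(b) - tr(a b a b a b^2 a b a b) = x*y^2*z^4 - x^2*y*z^3 - y^3*z^3 - y*z^5 - x*y^2*z^2 + x*z^4 + x^2*y*z + y^3*z + 4*y*z^3 - 3*x*z^2 - 2*y*z + x
tr(a^-1 b^-1 a b a b a b^2 a b) = tr(b^-1 a b a b a b^2 a b) tr(a) - tr(b^-1 a b a b a b^2 a b a) = -x*y^2*z^4 + 2*x^2*y*z^3 + y^3*z^3 + y*z^5 - x^3*z^2 - x*z^4 - 2*x^2*y*z - y^3*z - 4*y*z^3 + x^3 + x*y^2 + 4*x*z^2 + 2*y*z - 3*x
so tr(a b a b a b^2 a b^-1 a^-1 b^-1) = tr(a^-1 b^-1 a b a b a b^2 a) tr(b) - tr(a^-1 b^-1 a b a b a b^2 a b) = x*y^2*z^4 - 2*x^2*y*z^3 - y^3*z^3 - y*z^5 + x^3*z^2 + x*z^4 + 2*x^2*y*z + y^3*z + 5*y*z^3 - x^3 - x*y^2 - 4*x*z^2 - 5*y*z + 3*x
reduce: tr(a b^2 a b^-1 a^-1 b^-2 a b a b) = tr(a b a b a b^2 a b^-1 a^-1 b^-1) tr(b) - tr(a b a b a b^2 a b^-1 a^-1) = x*y^3*z^4 - 2*x^2*y^2*z^3 - y^4*z^3 - y^2*z^5 + x^3*y*z^2 + x*y*z^4 + 2*x^2*y^2*z + y^4*z + 5*y^2*z^3 - x^3*y - x*y^3 - 5*x*y*z^2 + x^2*z - 4*y^2*z + 3*x*y - z

x*y^3*z^4 - 2*x^2*y^2*z^3 - y^4*z^3 - y^2*z^5 + x^3*y*z^2 + x*y*z^4 + 2*x^2*y^2*z + y^4*z + 5*y^2*z^3 - x^3*y - x*y^3 - 5*x*y*z^2 + x^2*z - 4*y^2*z + 3*x*y - z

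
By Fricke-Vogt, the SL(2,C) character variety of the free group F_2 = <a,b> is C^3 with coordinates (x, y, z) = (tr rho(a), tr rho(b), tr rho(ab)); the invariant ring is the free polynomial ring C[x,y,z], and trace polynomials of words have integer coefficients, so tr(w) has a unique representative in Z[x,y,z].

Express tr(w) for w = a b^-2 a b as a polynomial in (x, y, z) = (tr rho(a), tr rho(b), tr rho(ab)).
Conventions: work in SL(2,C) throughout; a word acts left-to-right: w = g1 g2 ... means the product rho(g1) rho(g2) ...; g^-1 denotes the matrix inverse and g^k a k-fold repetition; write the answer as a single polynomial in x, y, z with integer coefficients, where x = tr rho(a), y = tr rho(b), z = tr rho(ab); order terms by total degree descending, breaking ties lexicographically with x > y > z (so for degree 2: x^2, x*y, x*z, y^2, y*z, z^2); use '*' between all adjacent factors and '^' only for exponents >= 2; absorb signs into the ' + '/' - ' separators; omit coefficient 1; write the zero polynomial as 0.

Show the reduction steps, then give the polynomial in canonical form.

trace(a b a) = trace(a) trace(b a) - trace(b) = x*z - y
trace(a b a b) = trace(b a) trace(b a) - trace(1) = z^2 - 2
trace(a b a b^-1) = trace(a b a) trace(b) - trace(a b a b) = x*y*z - y^2 - z^2 + 2
trace(a b^-2 a b) = trace(a b a b^-1) trace(b) - trace(a b a) = x*y^2*z - y^3 - y*z^2 - x*z + 3*y

x*y^2*z - y^3 - y*z^2 - x*z + 3*y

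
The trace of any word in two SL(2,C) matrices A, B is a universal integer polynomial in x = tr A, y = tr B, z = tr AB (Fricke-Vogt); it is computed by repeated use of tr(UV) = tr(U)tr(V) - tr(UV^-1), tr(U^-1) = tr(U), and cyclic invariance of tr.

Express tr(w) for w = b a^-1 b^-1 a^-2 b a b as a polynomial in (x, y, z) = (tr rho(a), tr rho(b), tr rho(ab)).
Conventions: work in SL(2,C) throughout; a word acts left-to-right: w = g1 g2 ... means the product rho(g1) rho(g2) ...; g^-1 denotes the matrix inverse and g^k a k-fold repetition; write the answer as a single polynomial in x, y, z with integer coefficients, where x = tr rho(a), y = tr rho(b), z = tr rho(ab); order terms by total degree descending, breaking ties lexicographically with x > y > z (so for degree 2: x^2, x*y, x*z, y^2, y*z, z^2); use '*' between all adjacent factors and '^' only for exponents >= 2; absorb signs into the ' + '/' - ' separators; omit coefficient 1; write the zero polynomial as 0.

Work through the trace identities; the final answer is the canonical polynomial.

x^2*y^2*z^2 - x^3*y*z - x*y^3*z - x*y*z^3 + x^2*y^2 + 3*x*y*z - x^2 - y^2 + 2

trace(a b^2) = trace(b)*trace(a b) - trace(a) = y*z - x
trace(b a b^2) = trace(b)*trace(a b^2) - trace(a b) = y^2*z - x*y - z
next, trace(a b a b) = trace(a b)*trace(a b) - trace(1) = z^2 - 2
next, trace(a b a) = trace(a)*trace(b a) - trace(b) = x*z - y
and trace(b a b^2 a) = trace(b)*trace(a b a b) - trace(a b a) = y*z^2 - x*z - y
and trace(b a b^2 a^-1) = trace(b a b^2)*trace(a) - trace(b a b^2 a) = x*y^2*z - x^2*y - y*z^2 + y
trace(a^-1 b a b^2 a^-1) = trace(b a b^2 a^-1)*trace(a) - trace(b a b^2) = x^2*y^2*z - x^3*y - x*y*z^2 - y^2*z + 2*x*y + z
next, trace(a^-2 b a b^2 a^-1) = trace(a^-1 b a b^2 a^-1)*trace(a) - trace(a^-1 b a b^2) = x^3*y^2*z - x^4*y - x^2*y*z^2 - 2*x*y^2*z + 3*x^2*y + y*z^2 + x*z - y
trace(b a b^3) = trace(b)*trace(a b^3) - trace(a b^2) = y^3*z - x*y^2 - 2*y*z + x
and trace(b a b^3 a) = trace(b)*trace(a b a b^2) - trace(a b a b) = y^2*z^2 - x*y*z - y^2 - z^2 + 2
trace(b a b^3 a^-1) = trace(b a b^3)*trace(a) - trace(b a b^3 a) = x*y^3*z - x^2*y^2 - y^2*z^2 - x*y*z + x^2 + y^2 + z^2 - 2
next, trace(b a^-2 b a b^2) = trace(b a b^3 a^-1)*trace(a) - trace(b a b^3) = x^2*y^3*z - x^3*y^2 - x*y^2*z^2 - x^2*y*z - y^3*z + x^3 + 2*x*y^2 + x*z^2 + 2*y*z - 3*x
trace(b^2) = trace(b)*trace(b) - trace(1) = y^2 - 2
next, trace(a b^2 a) = trace(a)*trace(b^2 a) - trace(b^2) = x*y*z - x^2 - y^2 + 2
trace(b a b^2 a b) = trace(b)*trace(a b^2 a b) - trace(a b^2 a) = y^2*z^2 - 2*x*y*z + x^2 - 2
trace(a b a b a b) = trace(b a b a)*trace(b a) - trace(a b) = z^3 - 3*z
trace(a b a b a) = trace(a)*trace(b a b a) - trace(b a b) = x*z^2 - y*z - x
trace(b a b^2 a b a) = trace(b)*trace(a b a b a b) - trace(a b a b a) = y*z^3 - x*z^2 - 2*y*z + x
next, trace(a^-1 b a b^2 a b) = trace(b a b^2 a b)*trace(a) - trace(b a b^2 a b a) = x*y^2*z^2 - 2*x^2*y*z - y*z^3 + x^3 + x*z^2 + 2*y*z - 3*x
trace(b a^-2 b a b^2 a) = trace(a^-1 b a b^2 a b)*trace(a) - trace(a^-1 b a b^2 a b a) = x^2*y^2*z^2 - 2*x^3*y*z - x*y*z^3 + x^4 + x^2*z^2 - y^2*z^2 + 4*x*y*z - 4*x^2 + 2
trace(a^-2 b a b^2 a^-1 b) = trace(b a^-2 b a b^2)*trace(a) - trace(b a^-2 b a b^2 a) = x^3*y^3*z - x^4*y^2 - 2*x^2*y^2*z^2 + x^3*y*z - x*y^3*z + x*y*z^3 + 2*x^2*y^2 + y^2*z^2 - 2*x*y*z + x^2 - 2
trace(b a^-1 b^-1 a^-2 b a b) = trace(a^-2 b a b^2 a^-1)*trace(b) - trace(a^-2 b a b^2 a^-1 b) = x^2*y^2*z^2 - x^3*y*z - x*y^3*z - x*y*z^3 + x^2*y^2 + 3*x*y*z - x^2 - y^2 + 2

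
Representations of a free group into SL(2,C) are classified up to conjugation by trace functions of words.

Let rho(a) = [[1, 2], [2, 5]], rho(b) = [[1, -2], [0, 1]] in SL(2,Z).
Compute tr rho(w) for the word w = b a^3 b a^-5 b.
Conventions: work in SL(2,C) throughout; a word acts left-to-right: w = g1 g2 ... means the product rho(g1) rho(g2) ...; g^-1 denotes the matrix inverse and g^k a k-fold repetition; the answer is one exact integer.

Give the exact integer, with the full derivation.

-1331574

rho(b) = [[1, -2], [0, 1]]
... * rho(a) = [[1, 2], [2, 5]]  ->  [[-3, -8], [2, 5]]
... * rho(a) = [[1, 2], [2, 5]]  ->  [[-19, -46], [12, 29]]
... * rho(a) = [[1, 2], [2, 5]]  ->  [[-111, -268], [70, 169]]
... * rho(b) = [[1, -2], [0, 1]]  ->  [[-111, -46], [70, 29]]
... * rho(a^-1) = [[5, -2], [-2, 1]]  ->  [[-463, 176], [292, -111]]
... * rho(a^-1) = [[5, -2], [-2, 1]]  ->  [[-2667, 1102], [1682, -695]]
... * rho(a^-1) = [[5, -2], [-2, 1]]  ->  [[-15539, 6436], [9800, -4059]]
... * rho(a^-1) = [[5, -2], [-2, 1]]  ->  [[-90567, 37514], [57118, -23659]]
... * rho(a^-1) = [[5, -2], [-2, 1]]  ->  [[-527863, 218648], [332908, -137895]]
... * rho(b) = [[1, -2], [0, 1]]  ->  [[-527863, 1274374], [332908, -803711]]
tr = -527863 + -803711 = -1331574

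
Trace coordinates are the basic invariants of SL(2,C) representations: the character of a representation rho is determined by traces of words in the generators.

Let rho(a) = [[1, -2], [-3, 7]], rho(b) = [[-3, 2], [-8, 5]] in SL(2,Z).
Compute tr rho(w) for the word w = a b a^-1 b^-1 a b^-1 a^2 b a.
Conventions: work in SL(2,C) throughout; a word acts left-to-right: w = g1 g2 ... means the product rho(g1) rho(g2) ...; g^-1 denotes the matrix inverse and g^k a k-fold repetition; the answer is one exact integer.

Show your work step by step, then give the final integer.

-80378618

rho(a) = [[1, -2], [-3, 7]]
... * rho(b) = [[-3, 2], [-8, 5]]  ->  [[13, -8], [-47, 29]]
... * rho(a^-1) = [[7, 2], [3, 1]]  ->  [[67, 18], [-242, -65]]
... * rho(b^-1) = [[5, -2], [8, -3]]  ->  [[479, -188], [-1730, 679]]
... * rho(a) = [[1, -2], [-3, 7]]  ->  [[1043, -2274], [-3767, 8213]]
... * rho(b^-1) = [[5, -2], [8, -3]]  ->  [[-12977, 4736], [46869, -17105]]
... * rho(a) = [[1, -2], [-3, 7]]  ->  [[-27185, 59106], [98184, -213473]]
... * rho(a) = [[1, -2], [-3, 7]]  ->  [[-204503, 468112], [738603, -1690679]]
... * rho(b) = [[-3, 2], [-8, 5]]  ->  [[-3131387, 1931554], [11309623, -6976189]]
... * rho(a) = [[1, -2], [-3, 7]]  ->  [[-8926049, 19783652], [32238190, -71452569]]
tr = -8926049 + -71452569 = -80378618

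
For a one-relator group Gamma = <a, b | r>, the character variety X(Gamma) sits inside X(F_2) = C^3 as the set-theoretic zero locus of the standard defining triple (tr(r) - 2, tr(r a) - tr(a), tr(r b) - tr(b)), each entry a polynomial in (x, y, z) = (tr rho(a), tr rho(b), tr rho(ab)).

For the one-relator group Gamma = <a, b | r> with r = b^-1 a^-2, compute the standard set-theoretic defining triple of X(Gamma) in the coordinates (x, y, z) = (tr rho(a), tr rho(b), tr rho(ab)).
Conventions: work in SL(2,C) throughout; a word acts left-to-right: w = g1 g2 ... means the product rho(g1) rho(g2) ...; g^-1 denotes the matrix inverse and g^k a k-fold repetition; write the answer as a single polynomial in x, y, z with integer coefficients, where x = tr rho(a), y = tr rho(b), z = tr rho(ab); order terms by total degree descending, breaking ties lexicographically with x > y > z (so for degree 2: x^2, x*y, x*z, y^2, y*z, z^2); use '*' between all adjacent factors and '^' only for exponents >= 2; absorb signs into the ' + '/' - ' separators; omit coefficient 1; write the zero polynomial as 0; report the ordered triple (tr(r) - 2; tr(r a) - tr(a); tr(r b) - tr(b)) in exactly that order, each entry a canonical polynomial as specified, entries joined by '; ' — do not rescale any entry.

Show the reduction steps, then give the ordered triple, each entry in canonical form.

trace(b^-1) = trace(b) = y
and trace(b^-1 a) = trace(a) trace(b) - trace(a b) = x*y - z
and trace(a^-1 b^-1) = trace(b^-1) trace(a) - trace(b^-1 a) = z
and trace(b^-1 a^-2) = trace(a^-1 b^-1) trace(a) - trace(a^-1 b^-1 a) = x*z - y
and trace(a^-2) = trace(a^-1) trace(a) - trace(1)   [inverse elimination on a] = x^2 - 2
assemble the triple (trace(r) - 2; trace(r a) - x; trace(r b) - y)

x*z - y - 2; -x + z; x^2 - y - 2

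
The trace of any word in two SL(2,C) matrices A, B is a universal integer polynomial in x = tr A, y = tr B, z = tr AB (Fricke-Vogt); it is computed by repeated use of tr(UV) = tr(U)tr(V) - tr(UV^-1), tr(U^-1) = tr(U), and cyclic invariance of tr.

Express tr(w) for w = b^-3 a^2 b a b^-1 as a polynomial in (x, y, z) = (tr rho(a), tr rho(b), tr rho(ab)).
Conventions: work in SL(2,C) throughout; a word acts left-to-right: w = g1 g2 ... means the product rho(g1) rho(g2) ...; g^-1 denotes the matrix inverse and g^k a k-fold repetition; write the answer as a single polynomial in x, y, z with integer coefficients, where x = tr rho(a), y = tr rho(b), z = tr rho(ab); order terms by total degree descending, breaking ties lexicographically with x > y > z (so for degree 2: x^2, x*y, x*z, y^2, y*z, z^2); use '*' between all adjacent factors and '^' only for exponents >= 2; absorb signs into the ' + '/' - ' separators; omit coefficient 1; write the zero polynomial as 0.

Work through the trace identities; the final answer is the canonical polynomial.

tr(a b a) = tr(a) * tr(b a) - tr(b)   [square of a] = x*z - y
tr(a^2 b a) = tr(a) * tr(a b a) - tr(a b)   [square of a] = x^2*z - x*y - z
tr(b a b a) = tr(a b) * tr(a b) - tr(1)   [split at a repeated a] = z^2 - 2
tr(b a b) = tr(b) * tr(a b) - tr(a)   [square of b] = y*z - x
tr(a^2 b a b) = tr(a) * tr(b a b a) - tr(b a b)   [square of a] = x*z^2 - y*z - x
tr(b^-1 a^2 b a) = tr(a^2 b a) * tr(b) - tr(a^2 b a b)   [inverse elimination on b] = x^2*y*z - x*y^2 - x*z^2 + x
tr(a^2 b a b^-2) = tr(b^-1 a^2 b a) * tr(b) - tr(b^-1 a^2 b a b)   [inverse elimination on b] = x^2*y^2*z - x*y^3 - x*y*z^2 - x^2*z + 2*x*y + z
tr(b^-2 a^2 b a b^-1) = tr(a^2 b a b^-2) * tr(b) - tr(a^2 b a b^-1)   [inverse elimination on b] = x^2*y^3*z - x*y^4 - x*y^2*z^2 - 2*x^2*y*z + 3*x*y^2 + x*z^2 + y*z - x
tr(b^-3 a^2 b a b^-1) = tr(b^-2 a^2 b a b^-1) * tr(b) - tr(b^-2 a^2 b a)   [inverse elimination on b] = x^2*y^4*z - x*y^5 - x*y^3*z^2 - 3*x^2*y^2*z + 4*x*y^3 + 2*x*y*z^2 + x^2*z + y^2*z - 3*x*y - z

x^2*y^4*z - x*y^5 - x*y^3*z^2 - 3*x^2*y^2*z + 4*x*y^3 + 2*x*y*z^2 + x^2*z + y^2*z - 3*x*y - z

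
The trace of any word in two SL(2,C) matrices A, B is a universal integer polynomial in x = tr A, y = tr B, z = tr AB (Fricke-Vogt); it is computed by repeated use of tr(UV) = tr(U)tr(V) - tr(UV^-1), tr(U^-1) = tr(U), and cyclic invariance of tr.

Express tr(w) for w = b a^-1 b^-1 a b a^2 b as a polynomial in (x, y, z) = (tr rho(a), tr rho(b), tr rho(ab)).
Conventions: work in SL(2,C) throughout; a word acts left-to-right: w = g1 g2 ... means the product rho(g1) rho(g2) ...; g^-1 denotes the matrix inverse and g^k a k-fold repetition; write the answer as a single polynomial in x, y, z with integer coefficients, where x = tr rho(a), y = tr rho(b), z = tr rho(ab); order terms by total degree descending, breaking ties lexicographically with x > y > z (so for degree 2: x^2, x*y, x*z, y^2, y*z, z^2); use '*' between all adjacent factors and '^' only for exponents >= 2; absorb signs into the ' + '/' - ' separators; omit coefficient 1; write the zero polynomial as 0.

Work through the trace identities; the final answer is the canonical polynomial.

reduce: trace(b a b a) = trace(b a) trace(b a) - trace(1)  (split on b) = z^2 - 2
reduce: trace(b a b) = trace(b) trace(a b) - trace(a)  (reduce the b square) = y*z - x
so trace(a b a^2 b) = trace(a) trace(b a b a) - trace(b a b)  (reduce the a square) = x*z^2 - y*z - x
so trace(b a^2) = trace(a) trace(b a) - trace(b)  (reduce the a square) = x*z - y
reduce: trace(a b a^2) = trace(a) trace(b a^2) - trace(b a)  (reduce the a square) = x^2*z - x*y - z
trace(b a^2 b^2 a) = trace(b) trace(a b a^2 b) - trace(a b a^2)  (reduce the b square) = x*y*z^2 - x^2*z - y^2*z + z
reduce: trace(b^3 a) = trace(b) trace(a b^2) - trace(a b)  (reduce the b square) = y^2*z - x*y - z
trace(b^2) = trace(b) trace(b) - trace(1)  (reduce the b square) = y^2 - 2
reduce: trace(b^3) = trace(b) trace(b^2) - trace(b)  (reduce the b square) = y^3 - 3*y
reduce: trace(b a^2 b^2) = trace(a) trace(b^3 a) - trace(b^3)  (reduce the a square) = x*y^2*z - x^2*y - y^3 - x*z + 3*y
reduce: trace(a b a^2 b^2 a) = trace(a) trace(b a^2 b^2 a) - trace(b a^2 b^2)  (reduce the a square) = x^2*y*z^2 - x^3*z - 2*x*y^2*z + x^2*y + y^3 + 2*x*z - 3*y
reduce: trace(b a b a b a) = trace(b a b a) trace(b a) - trace(a b)  (split on b) = z^3 - 3*z
trace(b a b a b) = trace(b) trace(a b a b) - trace(a b a)  (reduce the b square) = y*z^2 - x*z - y
reduce: trace(a b a b a^2 b) = trace(a) trace(b a b a b a) - trace(b a b a b)  (reduce the a square) = x*z^3 - y*z^2 - 2*x*z + y
so trace(a b a b a^2) = trace(a) trace(b a b a^2) - trace(b a b a)  (reduce the a square) = x^2*z^2 - x*y*z - x^2 - z^2 + 2
trace(a b a^2 b^2 a b) = trace(b) trace(a b a b a^2 b) - trace(a b a b a^2)  (reduce the b square) = x*y*z^3 - x^2*z^2 - y^2*z^2 - x*y*z + x^2 + y^2 + z^2 - 2
reduce: trace(b^-1 a b a^2 b^2 a) = trace(a b a^2 b^2 a) trace(b) - trace(a b a^2 b^2 a b)  (eliminate b^-1) = x^2*y^2*z^2 - x^3*y*z - 2*x*y^3*z - x*y*z^3 + x^2*y^2 + x^2*z^2 + y^4 + y^2*z^2 + 3*x*y*z - x^2 - 4*y^2 - z^2 + 2
trace(b a^-1 b^-1 a b a^2 b) = trace(b^-1 a b a^2 b^2) trace(a) - trace(b^-1 a b a^2 b^2 a)  (eliminate a^-1) = -x^2*y^2*z^2 + x^3*y*z + 2*x*y^3*z + x*y*z^3 - x^2*y^2 - y^4 - y^2*z^2 - 4*x*y*z + 4*y^2 + z^2 - 2

-x^2*y^2*z^2 + x^3*y*z + 2*x*y^3*z + x*y*z^3 - x^2*y^2 - y^4 - y^2*z^2 - 4*x*y*z + 4*y^2 + z^2 - 2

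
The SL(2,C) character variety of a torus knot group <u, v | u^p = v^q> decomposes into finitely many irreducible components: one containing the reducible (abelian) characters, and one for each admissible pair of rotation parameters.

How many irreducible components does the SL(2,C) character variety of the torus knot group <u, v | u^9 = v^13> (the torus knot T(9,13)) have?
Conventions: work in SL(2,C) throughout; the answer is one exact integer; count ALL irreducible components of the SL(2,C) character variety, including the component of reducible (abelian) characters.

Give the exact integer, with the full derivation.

In the torus knot group T(9,13), u^9 = v^13 is central, so an irreducible representation sends it to +I or -I (Schur).
On an irreducible component, tr(u) is locked at 2*cos(pi*alpha/9) for some alpha in 1..8, and tr(v) at 2*cos(pi*beta/13) for some beta in 1..12.
The two central values (-1)^alpha I and (-1)^beta I must be the same matrix, so alpha and beta share a parity.
Counting: 4 odd alphas x 6 odd betas + 4 even alphas x 6 even betas = 24 + 24 = 48.
That is 48 components of irreducible characters, and with the reducible (abelian) component the total is 49.

49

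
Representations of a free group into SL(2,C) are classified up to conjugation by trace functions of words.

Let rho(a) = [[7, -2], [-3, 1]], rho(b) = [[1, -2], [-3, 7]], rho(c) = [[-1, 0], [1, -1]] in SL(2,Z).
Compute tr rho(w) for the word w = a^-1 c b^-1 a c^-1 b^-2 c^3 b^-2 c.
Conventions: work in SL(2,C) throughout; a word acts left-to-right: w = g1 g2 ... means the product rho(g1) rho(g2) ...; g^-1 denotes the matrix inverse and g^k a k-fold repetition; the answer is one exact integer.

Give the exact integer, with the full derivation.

-8384

rho(a^-1) = [[1, 2], [3, 7]]
... * rho(c) = [[-1, 0], [1, -1]]  ->  [[1, -2], [4, -7]]
... * rho(b^-1) = [[7, 2], [3, 1]]  ->  [[1, 0], [7, 1]]
... * rho(a) = [[7, -2], [-3, 1]]  ->  [[7, -2], [46, -13]]
... * rho(c^-1) = [[-1, 0], [-1, -1]]  ->  [[-5, 2], [-33, 13]]
... * rho(b^-1) = [[7, 2], [3, 1]]  ->  [[-29, -8], [-192, -53]]
... * rho(b^-1) = [[7, 2], [3, 1]]  ->  [[-227, -66], [-1503, -437]]
... * rho(c) = [[-1, 0], [1, -1]]  ->  [[161, 66], [1066, 437]]
... * rho(c) = [[-1, 0], [1, -1]]  ->  [[-95, -66], [-629, -437]]
... * rho(c) = [[-1, 0], [1, -1]]  ->  [[29, 66], [192, 437]]
... * rho(b^-1) = [[7, 2], [3, 1]]  ->  [[401, 124], [2655, 821]]
... * rho(b^-1) = [[7, 2], [3, 1]]  ->  [[3179, 926], [21048, 6131]]
... * rho(c) = [[-1, 0], [1, -1]]  ->  [[-2253, -926], [-14917, -6131]]
tr = -2253 + -6131 = -8384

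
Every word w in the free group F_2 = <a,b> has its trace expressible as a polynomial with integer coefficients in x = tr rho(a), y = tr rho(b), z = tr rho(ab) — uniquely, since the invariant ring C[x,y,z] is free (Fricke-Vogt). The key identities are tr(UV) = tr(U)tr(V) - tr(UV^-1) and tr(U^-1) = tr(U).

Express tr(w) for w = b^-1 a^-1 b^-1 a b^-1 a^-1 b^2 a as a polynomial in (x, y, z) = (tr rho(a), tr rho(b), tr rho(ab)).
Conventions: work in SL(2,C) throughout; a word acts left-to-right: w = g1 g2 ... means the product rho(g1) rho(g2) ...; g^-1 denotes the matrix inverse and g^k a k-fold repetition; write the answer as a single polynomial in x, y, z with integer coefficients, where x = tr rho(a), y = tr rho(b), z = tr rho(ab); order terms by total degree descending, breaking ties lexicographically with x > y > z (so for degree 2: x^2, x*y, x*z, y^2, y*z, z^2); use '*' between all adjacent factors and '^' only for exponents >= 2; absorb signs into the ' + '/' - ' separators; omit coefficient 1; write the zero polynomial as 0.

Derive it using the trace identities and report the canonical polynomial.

and tr(a b a) = tr(a) tr(b a) - tr(b) = x*z - y
tr(a b a b) = tr(b a) tr(b a) - tr(1)   [split at repeated b] = z^2 - 2
next, tr(b a b^-1 a) = tr(a b a) tr(b) - tr(a b a b) = x*y*z - y^2 - z^2 + 2
and tr(a^3 b) = tr(a) tr(a b a) - tr(a b) = x^2*z - x*y - z
tr(a^2) = tr(a) tr(a) - tr(1) = x^2 - 2
tr(a^3) = tr(a) tr(a^2) - tr(a) = x^3 - 3*x
tr(a^2 b^2 a) = tr(b) tr(a^3 b) - tr(a^3) = x^2*y*z - x^3 - x*y^2 - y*z + 3*x
tr(b a b) = tr(b) tr(a b) - tr(a) = y*z - x
next, tr(a b a^2 b) = tr(a) tr(b a b a) - tr(b a b) = x*z^2 - y*z - x
and tr(a^2 b^2 a b) = tr(b) tr(a b a^2 b) - tr(a b a^2) = x*y*z^2 - x^2*z - y^2*z + z
tr(a b^2 a b^-1 a) = tr(a^2 b^2 a) tr(b) - tr(a^2 b^2 a b) = x^2*y^2*z - x^3*y - x*y^3 - x*y*z^2 + x^2*z + 3*x*y - z
and tr(a b a b^2 a) = tr(b) tr(a^2 b a b) - tr(a^2 b a) = x*y*z^2 - x^2*z - y^2*z + z
tr(a b a b a b) = tr(a b a b) tr(a b) - tr(b a)   [split at repeated a] = z^3 - 3*z
next, tr(a b a b^2 a b) = tr(b) tr(a b a b a b) - tr(a b a b a) = y*z^3 - x*z^2 - 2*y*z + x
tr(a b^2 a b^-1 a b) = tr(a b a b^2 a) tr(b) - tr(a b a b^2 a b) = x*y^2*z^2 - x^2*y*z - y^3*z - y*z^3 + x*z^2 + 3*y*z - x
next, tr(b^2 a b^-1 a b^-1 a) = tr(a b^2 a b^-1 a) tr(b) - tr(a b^2 a b^-1 a b) = x^2*y^3*z - x^3*y^2 - x*y^4 - 2*x*y^2*z^2 + 2*x^2*y*z + y^3*z + y*z^3 + 3*x*y^2 - x*z^2 - 4*y*z + x
tr(a b^-1 a^-1 b^2 a b^-1) = tr(b^2 a b^-1 a b^-1) tr(a) - tr(b^2 a b^-1 a b^-1 a) = -x^2*y^3*z + x^3*y^2 + x*y^4 + 2*x*y^2*z^2 - x^2*y*z - y^3*z - y*z^3 - 4*x*y^2 + 4*y*z + x
and tr(b^2) = tr(b) tr(b) - tr(1) = y^2 - 2
tr(b a^2 b) = tr(a) tr(b^2 a) - tr(b^2) = x*y*z - x^2 - y^2 + 2
and tr(b^2 a^2 b) = tr(b) tr(b a^2 b) - tr(b a^2) = x*y^2*z - x^2*y - y^3 - x*z + 3*y
next, tr(a^-1 b^2 a^2 b) = tr(b^2 a^2 b) tr(a) - tr(b^2 a^2 b a) = x^2*y^2*z - x^3*y - x*y^3 - x*y*z^2 + y^2*z + 3*x*y - z
next, tr(a b^-1 a^-1 b^2 a) = tr(a^-1 b^2 a^2) tr(b) - tr(a^-1 b^2 a^2 b) = -x^2*y^2*z + x^3*y + x*y^3 + x*y*z^2 - 4*x*y + z
tr(b^-1 a b^-1 a^-1 b^2 a b^-1) = tr(a b^-1 a^-1 b^2 a b^-1) tr(b) - tr(a b^-1 a^-1 b^2 a) = -x^2*y^4*z + x^3*y^3 + x*y^5 + 2*x*y^3*z^2 - y^4*z - y^2*z^3 - x^3*y - 5*x*y^3 - x*y*z^2 + 4*y^2*z + 5*x*y - z
and tr(a b^-1 a b a) = tr(a b a^2) tr(b) - tr(a b a^2 b) = x^2*y*z - x*y^2 - x*z^2 + x
and tr(a b^-1 a b a b) = tr(a b a b a) tr(b) - tr(a b a b a b) = x*y*z^2 - y^2*z - z^3 - x*y + 3*z
tr(b a b^-1 a b^-1 a) = tr(a b^-1 a b a) tr(b) - tr(a b^-1 a b a b) = x^2*y^2*z - x*y^3 - 2*x*y*z^2 + y^2*z + z^3 + 2*x*y - 3*z
tr(a b^2 a^3) = tr(a) tr(a^2 b^2 a) - tr(a^2 b^2) = x^3*y*z - x^4 - x^2*y^2 - 2*x*y*z + 4*x^2 + y^2 - 2
next, tr(b a b^2 a) = tr(b) tr(a b a b) - tr(a b a) = y*z^2 - x*z - y
next, tr(a b^2 a^3 b) = tr(a) tr(b a b^2 a^2) - tr(b a b^2 a) = x^2*y*z^2 - x^3*z - x*y^2*z - y*z^2 + 2*x*z + y
tr(a b^-1 a b^2 a^2) = tr(a b^2 a^3) tr(b) - tr(a b^2 a^3 b) = x^3*y^2*z - x^4*y - x^2*y^3 - x^2*y*z^2 + x^3*z - x*y^2*z + 4*x^2*y + y^3 + y*z^2 - 2*x*z - 3*y
next, tr(a b^2 a^2 b a) = tr(a) tr(b a^2 b^2 a) - tr(b a^2 b^2) = x^2*y*z^2 - x^3*z - 2*x*y^2*z + x^2*y + y^3 + 2*x*z - 3*y
next, tr(a^2 b a b a b) = tr(a) tr(b a b a b a) - tr(b a b a b) = x*z^3 - y*z^2 - 2*x*z + y
tr(a^2 b a b a) = tr(a) tr(a b a b a) - tr(a b a b) = x^2*z^2 - x*y*z - x^2 - z^2 + 2
tr(a b^2 a^2 b a b) = tr(b) tr(a^2 b a b a b) - tr(a^2 b a b a) = x*y*z^3 - x^2*z^2 - y^2*z^2 - x*y*z + x^2 + y^2 + z^2 - 2
and tr(a b^-1 a b^2 a^2 b) = tr(a b^2 a^2 b a) tr(b) - tr(a b^2 a^2 b a b) = x^2*y^2*z^2 - x^3*y*z - 2*x*y^3*z - x*y*z^3 + x^2*y^2 + x^2*z^2 + y^4 + y^2*z^2 + 3*x*y*z - x^2 - 4*y^2 - z^2 + 2
next, tr(a b^-1 a b^-1 a b^2 a) = tr(a b^-1 a b^2 a^2) tr(b) - tr(a b^-1 a b^2 a^2 b) = x^3*y^3*z - x^4*y^2 - x^2*y^4 - 2*x^2*y^2*z^2 + 2*x^3*y*z + x*y^3*z + x*y*z^3 + 3*x^2*y^2 - x^2*z^2 - 5*x*y*z + x^2 + y^2 + z^2 - 2
tr(a b a^3) = tr(a) tr(b a^3) - tr(b a^2) = x^3*z - x^2*y - 2*x*z + y
and tr(a b^2 a b a^2) = tr(b) tr(a b a^3 b) - tr(a b a^3) = x^2*y*z^2 - x^3*z - x*y^2*z - y*z^2 + 2*x*z + y
next, tr(b a b^2 a b) = tr(b) tr(a b^2 a b) - tr(a b^2 a) = y^2*z^2 - 2*x*y*z + x^2 - 2
tr(a b^2 a b a^2 b) = tr(a) tr(b a b^2 a b a) - tr(b a b^2 a b) = x*y*z^3 - x^2*z^2 - y^2*z^2 + 2
next, tr(a b^-1 a b^2 a b a) = tr(a b^2 a b a^2) tr(b) - tr(a b^2 a b a^2 b) = x^2*y^2*z^2 - x^3*y*z - x*y^3*z - x*y*z^3 + x^2*z^2 + 2*x*y*z + y^2 - 2
and tr(a b^2 a b a b a) = tr(b) tr(a b a b a^2 b) - tr(a b a b a^2) = x*y*z^3 - x^2*z^2 - y^2*z^2 - x*y*z + x^2 + y^2 + z^2 - 2
tr(a b a b a b a b) = tr(b a b a b a) tr(b a) - tr(a b a b)   [split at repeated b] = z^4 - 4*z^2 + 2
next, tr(a b^2 a b a b a b) = tr(b) tr(a b a b a b a b) - tr(a b a b a b a) = y*z^4 - x*z^3 - 3*y*z^2 + 2*x*z + y
tr(a b^-1 a b^2 a b a b) = tr(a b^2 a b a b a) tr(b) - tr(a b^2 a b a b a b) = x*y^2*z^3 - x^2*y*z^2 - y^3*z^2 - y*z^4 - x*y^2*z + x*z^3 + x^2*y + y^3 + 4*y*z^2 - 2*x*z - 3*y
tr(a b^-1 a b^-1 a b^2 a b) = tr(a b^-1 a b^2 a b a) tr(b) - tr(a b^-1 a b^2 a b a b) = x^2*y^3*z^2 - x^3*y^2*z - x*y^4*z - 2*x*y^2*z^3 + 2*x^2*y*z^2 + y^3*z^2 + y*z^4 + 3*x*y^2*z - x*z^3 - x^2*y - 4*y*z^2 + 2*x*z + y
and tr(b^2 a b^-1 a b^-1 a b^-1 a) = tr(a b^-1 a b^-1 a b^2 a) tr(b) - tr(a b^-1 a b^-1 a b^2 a b) = x^3*y^4*z - x^4*y^3 - x^2*y^5 - 3*x^2*y^3*z^2 + 3*x^3*y^2*z + 2*x*y^4*z + 3*x*y^2*z^3 + 3*x^2*y^3 - 3*x^2*y*z^2 - y^3*z^2 - y*z^4 - 8*x*y^2*z + x*z^3 + 2*x^2*y + y^3 + 5*y*z^2 - 2*x*z - 3*y
tr(b^-1 a b^-1 a^-1 b^2 a b^-1 a) = tr(b^2 a b^-1 a b^-1 a b^-1) tr(a) - tr(b^2 a b^-1 a b^-1 a b^-1 a) = -x^3*y^4*z + x^4*y^3 + x^2*y^5 + 3*x^2*y^3*z^2 - 2*x^3*y^2*z - 2*x*y^4*z - 3*x*y^2*z^3 - 4*x^2*y^3 + x^2*y*z^2 + y^3*z^2 + y*z^4 + 9*x*y^2*z - y^3 - 5*y*z^2 - x*z + 3*y
tr(b^-1 a^-1 b^-1 a b^-1 a^-1 b^2 a) = tr(b^-1 a b^-1 a^-1 b^2 a b^-1) tr(a) - tr(b^-1 a b^-1 a^-1 b^2 a b^-1 a) = -x^2*y^3*z^2 + 2*x^3*y^2*z + x*y^4*z + 2*x*y^2*z^3 - x^4*y - x^2*y^3 - 2*x^2*y*z^2 - y^3*z^2 - y*z^4 - 5*x*y^2*z + 5*x^2*y + y^3 + 5*y*z^2 - 3*y

-x^2*y^3*z^2 + 2*x^3*y^2*z + x*y^4*z + 2*x*y^2*z^3 - x^4*y - x^2*y^3 - 2*x^2*y*z^2 - y^3*z^2 - y*z^4 - 5*x*y^2*z + 5*x^2*y + y^3 + 5*y*z^2 - 3*y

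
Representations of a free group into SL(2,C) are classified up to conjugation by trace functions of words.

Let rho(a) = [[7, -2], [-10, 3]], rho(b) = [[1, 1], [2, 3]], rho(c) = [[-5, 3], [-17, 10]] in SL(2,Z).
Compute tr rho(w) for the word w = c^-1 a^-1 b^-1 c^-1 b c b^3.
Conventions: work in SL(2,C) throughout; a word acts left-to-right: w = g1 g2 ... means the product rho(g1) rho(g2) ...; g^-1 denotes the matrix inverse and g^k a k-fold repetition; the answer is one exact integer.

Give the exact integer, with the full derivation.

478

rho(c^-1) = [[10, -3], [17, -5]]
... * rho(a^-1) = [[3, 2], [10, 7]]  ->  [[0, -1], [1, -1]]
... * rho(b^-1) = [[3, -1], [-2, 1]]  ->  [[2, -1], [5, -2]]
... * rho(c^-1) = [[10, -3], [17, -5]]  ->  [[3, -1], [16, -5]]
... * rho(b) = [[1, 1], [2, 3]]  ->  [[1, 0], [6, 1]]
... * rho(c) = [[-5, 3], [-17, 10]]  ->  [[-5, 3], [-47, 28]]
... * rho(b) = [[1, 1], [2, 3]]  ->  [[1, 4], [9, 37]]
... * rho(b) = [[1, 1], [2, 3]]  ->  [[9, 13], [83, 120]]
... * rho(b) = [[1, 1], [2, 3]]  ->  [[35, 48], [323, 443]]
tr = 35 + 443 = 478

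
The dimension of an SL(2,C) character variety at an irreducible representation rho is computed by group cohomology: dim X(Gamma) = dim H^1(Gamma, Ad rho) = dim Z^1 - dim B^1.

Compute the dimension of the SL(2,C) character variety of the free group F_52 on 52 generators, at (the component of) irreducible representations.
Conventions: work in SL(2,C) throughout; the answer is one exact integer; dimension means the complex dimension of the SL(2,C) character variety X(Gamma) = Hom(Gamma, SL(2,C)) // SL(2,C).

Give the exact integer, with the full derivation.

Gamma = F_52 has 52 generators and no relators.
So Z^1 = (sl_2)^52 in full: dim Z^1 = 156.
At an irreducible rho the centralizer of the image in sl_2 is 0, so the coboundary map sl_2 -> Z^1 is injective: dim B^1 = 3.
dim X = dim H^1 = dim Z^1 - dim B^1 = 156 - 3 = 153.

153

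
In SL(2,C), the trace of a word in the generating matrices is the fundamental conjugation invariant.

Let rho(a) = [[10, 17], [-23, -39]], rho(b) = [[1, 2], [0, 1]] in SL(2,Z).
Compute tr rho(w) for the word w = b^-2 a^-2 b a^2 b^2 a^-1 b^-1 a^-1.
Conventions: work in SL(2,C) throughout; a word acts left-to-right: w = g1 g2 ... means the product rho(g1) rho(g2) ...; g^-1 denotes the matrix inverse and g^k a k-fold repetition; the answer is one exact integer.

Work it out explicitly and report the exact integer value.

rho(b^-1) = [[1, -2], [0, 1]]
... * rho(b^-1) = [[1, -2], [0, 1]]  ->  [[1, -4], [0, 1]]
... * rho(a^-1) = [[-39, -17], [23, 10]]  ->  [[-131, -57], [23, 10]]
... * rho(a^-1) = [[-39, -17], [23, 10]]  ->  [[3798, 1657], [-667, -291]]
... * rho(b) = [[1, 2], [0, 1]]  ->  [[3798, 9253], [-667, -1625]]
... * rho(a) = [[10, 17], [-23, -39]]  ->  [[-174839, -296301], [30705, 52036]]
... * rho(a) = [[10, 17], [-23, -39]]  ->  [[5066533, 8583476], [-889778, -1507419]]
... * rho(b) = [[1, 2], [0, 1]]  ->  [[5066533, 18716542], [-889778, -3286975]]
... * rho(b) = [[1, 2], [0, 1]]  ->  [[5066533, 28849608], [-889778, -5066531]]
... * rho(a^-1) = [[-39, -17], [23, 10]]  ->  [[465946197, 202365019], [-81828871, -35539084]]
... * rho(b^-1) = [[1, -2], [0, 1]]  ->  [[465946197, -729527375], [-81828871, 128118658]]
... * rho(a^-1) = [[-39, -17], [23, 10]]  ->  [[-34951031308, -15216359099], [6138055103, 2672277387]]
tr = -34951031308 + 2672277387 = -32278753921

-32278753921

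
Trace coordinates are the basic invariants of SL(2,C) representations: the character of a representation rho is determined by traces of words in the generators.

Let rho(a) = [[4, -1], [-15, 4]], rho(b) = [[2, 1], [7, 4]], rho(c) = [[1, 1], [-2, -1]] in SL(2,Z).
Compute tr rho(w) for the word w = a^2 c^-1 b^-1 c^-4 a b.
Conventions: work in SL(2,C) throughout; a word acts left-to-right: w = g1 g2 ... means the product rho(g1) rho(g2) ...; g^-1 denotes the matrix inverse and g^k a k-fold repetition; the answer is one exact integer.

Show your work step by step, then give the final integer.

rho(a) = [[4, -1], [-15, 4]]
... * rho(a) = [[4, -1], [-15, 4]]  ->  [[31, -8], [-120, 31]]
... * rho(c^-1) = [[-1, -1], [2, 1]]  ->  [[-47, -39], [182, 151]]
... * rho(b^-1) = [[4, -1], [-7, 2]]  ->  [[85, -31], [-329, 120]]
... * rho(c^-1) = [[-1, -1], [2, 1]]  ->  [[-147, -116], [569, 449]]
... * rho(c^-1) = [[-1, -1], [2, 1]]  ->  [[-85, 31], [329, -120]]
... * rho(c^-1) = [[-1, -1], [2, 1]]  ->  [[147, 116], [-569, -449]]
... * rho(c^-1) = [[-1, -1], [2, 1]]  ->  [[85, -31], [-329, 120]]
... * rho(a) = [[4, -1], [-15, 4]]  ->  [[805, -209], [-3116, 809]]
... * rho(b) = [[2, 1], [7, 4]]  ->  [[147, -31], [-569, 120]]
tr = 147 + 120 = 267

267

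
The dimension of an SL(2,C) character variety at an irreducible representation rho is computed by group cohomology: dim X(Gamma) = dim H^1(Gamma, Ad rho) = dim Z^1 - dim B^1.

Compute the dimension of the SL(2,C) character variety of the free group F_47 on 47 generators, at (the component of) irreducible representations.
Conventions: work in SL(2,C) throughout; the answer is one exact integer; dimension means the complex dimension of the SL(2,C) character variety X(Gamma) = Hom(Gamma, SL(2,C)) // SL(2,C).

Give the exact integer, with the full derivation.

The free group F_47: 47 generators, no relators.
Z^1(Gamma, Ad rho) = (sl_2)^47: a cocycle is a free choice of one sl_2 vector per generator, so dim Z^1 = 3*47 = 141.
Irreducibility makes the coboundary map sl_2 -> Z^1 injective (trivial centralizer), so dim B^1 = 3.
dim X = dim H^1 = dim Z^1 - dim B^1 = 141 - 3 = 138.

138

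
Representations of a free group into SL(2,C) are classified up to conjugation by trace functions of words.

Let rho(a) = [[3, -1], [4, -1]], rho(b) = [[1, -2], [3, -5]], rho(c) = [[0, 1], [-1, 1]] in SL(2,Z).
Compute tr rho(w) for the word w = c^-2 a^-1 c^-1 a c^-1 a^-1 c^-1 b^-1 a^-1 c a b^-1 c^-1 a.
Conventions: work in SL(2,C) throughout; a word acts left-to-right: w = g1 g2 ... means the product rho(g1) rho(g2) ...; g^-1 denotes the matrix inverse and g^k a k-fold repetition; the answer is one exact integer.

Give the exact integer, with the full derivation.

-225

rho(c^-1) = [[1, -1], [1, 0]]
... * rho(c^-1) = [[1, -1], [1, 0]]  ->  [[0, -1], [1, -1]]
... * rho(a^-1) = [[-1, 1], [-4, 3]]  ->  [[4, -3], [3, -2]]
... * rho(c^-1) = [[1, -1], [1, 0]]  ->  [[1, -4], [1, -3]]
... * rho(a) = [[3, -1], [4, -1]]  ->  [[-13, 3], [-9, 2]]
... * rho(c^-1) = [[1, -1], [1, 0]]  ->  [[-10, 13], [-7, 9]]
... * rho(a^-1) = [[-1, 1], [-4, 3]]  ->  [[-42, 29], [-29, 20]]
... * rho(c^-1) = [[1, -1], [1, 0]]  ->  [[-13, 42], [-9, 29]]
... * rho(b^-1) = [[-5, 2], [-3, 1]]  ->  [[-61, 16], [-42, 11]]
... * rho(a^-1) = [[-1, 1], [-4, 3]]  ->  [[-3, -13], [-2, -9]]
... * rho(c) = [[0, 1], [-1, 1]]  ->  [[13, -16], [9, -11]]
... * rho(a) = [[3, -1], [4, -1]]  ->  [[-25, 3], [-17, 2]]
... * rho(b^-1) = [[-5, 2], [-3, 1]]  ->  [[116, -47], [79, -32]]
... * rho(c^-1) = [[1, -1], [1, 0]]  ->  [[69, -116], [47, -79]]
... * rho(a) = [[3, -1], [4, -1]]  ->  [[-257, 47], [-175, 32]]
tr = -257 + 32 = -225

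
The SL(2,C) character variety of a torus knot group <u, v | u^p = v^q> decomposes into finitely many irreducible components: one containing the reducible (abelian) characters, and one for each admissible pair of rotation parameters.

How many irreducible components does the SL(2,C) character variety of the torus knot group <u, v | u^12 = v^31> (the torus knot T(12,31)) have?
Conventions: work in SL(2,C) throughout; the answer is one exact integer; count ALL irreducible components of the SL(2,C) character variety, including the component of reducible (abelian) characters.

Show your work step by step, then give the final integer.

166

In the torus knot group T(12,31), u^12 = v^31 is central, so an irreducible representation sends it to +I or -I (Schur).
So on each irreducible component the traces are pinned: tr(u) = 2*cos(pi*alpha/12) with 1 <= alpha <= 11, tr(v) = 2*cos(pi*beta/31) with 1 <= beta <= 30.
The two central values (-1)^alpha I and (-1)^beta I must be the same matrix, so alpha and beta share a parity.
Counting: 6 odd alphas x 15 odd betas + 5 even alphas x 15 even betas = 90 + 75 = 165.
Total: 165 irreducible-character components + 1 reducible (abelian) component = 166.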